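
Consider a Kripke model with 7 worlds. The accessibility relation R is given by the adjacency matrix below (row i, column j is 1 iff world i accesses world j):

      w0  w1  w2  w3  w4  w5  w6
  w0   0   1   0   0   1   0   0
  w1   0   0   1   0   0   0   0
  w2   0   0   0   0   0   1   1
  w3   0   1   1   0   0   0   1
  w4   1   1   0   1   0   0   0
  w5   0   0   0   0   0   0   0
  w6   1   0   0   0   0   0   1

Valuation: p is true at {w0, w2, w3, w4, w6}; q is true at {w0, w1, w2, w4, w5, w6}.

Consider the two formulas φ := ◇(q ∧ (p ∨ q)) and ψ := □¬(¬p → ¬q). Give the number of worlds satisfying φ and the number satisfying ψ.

6 and 1

For ◇(q ∧ (p ∨ q)):
w0: successors {w1, w4}; q ∧ (p ∨ q) there: w1:T, w4:T. ✓
w1: successors {w2}; q ∧ (p ∨ q) there: w2:T. ✓
w2: successors {w5, w6}; q ∧ (p ∨ q) there: w5:T, w6:T. ✓
w3: successors {w1, w2, w6}; q ∧ (p ∨ q) there: w1:T, w2:T, w6:T. ✓
w4: successors {w0, w1, w3}; q ∧ (p ∨ q) there: w0:T, w1:T, w3:F. ✓
w5: no successors, so ◇(q ∧ (p ∨ q)) fails. ✗
w6: successors {w0, w6}; q ∧ (p ∨ q) there: w0:T, w6:T. ✓
— 6 worlds.
For □¬(¬p → ¬q):
w0: successors {w1, w4}; ¬(¬p → ¬q) there: w1:T, w4:F. ✗
w1: successors {w2}; ¬(¬p → ¬q) there: w2:F. ✗
w2: successors {w5, w6}; ¬(¬p → ¬q) there: w5:T, w6:F. ✗
w3: successors {w1, w2, w6}; ¬(¬p → ¬q) there: w1:T, w2:F, w6:F. ✗
w4: successors {w0, w1, w3}; ¬(¬p → ¬q) there: w0:F, w1:T, w3:F. ✗
w5: no successors, so □¬(¬p → ¬q) holds vacuously. ✓
w6: successors {w0, w6}; ¬(¬p → ¬q) there: w0:F, w6:F. ✗
— 1 world.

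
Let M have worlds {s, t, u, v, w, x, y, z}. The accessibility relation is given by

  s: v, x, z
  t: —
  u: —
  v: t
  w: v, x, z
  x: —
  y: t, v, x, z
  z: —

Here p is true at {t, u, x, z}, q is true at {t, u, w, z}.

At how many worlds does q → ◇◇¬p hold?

s: q is F, ◇◇¬p is F. ✓
t: q is T, ◇◇¬p is F. ✗
u: q is T, ◇◇¬p is F. ✗
v: q is F, ◇◇¬p is F. ✓
w: q is T, ◇◇¬p is F. ✗
x: q is F, ◇◇¬p is F. ✓
y: q is F, ◇◇¬p is F. ✓
z: q is T, ◇◇¬p is F. ✗
Satisfying worlds: {s, v, x, y}.

4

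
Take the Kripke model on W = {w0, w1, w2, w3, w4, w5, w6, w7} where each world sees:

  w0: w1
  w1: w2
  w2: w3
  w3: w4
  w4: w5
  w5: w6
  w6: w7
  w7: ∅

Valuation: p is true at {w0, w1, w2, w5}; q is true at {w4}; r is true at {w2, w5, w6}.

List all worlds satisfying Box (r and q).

{w7}

w0: successors {w1}; r and q there: w1:F. ✗
w1: successors {w2}; r and q there: w2:F. ✗
w2: successors {w3}; r and q there: w3:F. ✗
w3: successors {w4}; r and q there: w4:F. ✗
w4: successors {w5}; r and q there: w5:F. ✗
w5: successors {w6}; r and q there: w6:F. ✗
w6: successors {w7}; r and q there: w7:F. ✗
w7: no successors, so Box (r and q) holds vacuously. ✓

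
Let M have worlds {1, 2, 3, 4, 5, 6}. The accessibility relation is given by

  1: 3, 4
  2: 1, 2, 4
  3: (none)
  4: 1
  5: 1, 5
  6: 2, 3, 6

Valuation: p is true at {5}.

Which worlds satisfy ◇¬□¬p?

{5}

1: successors {3, 4}; ¬□¬p there: 3:F, 4:F. ✗
2: successors {1, 2, 4}; ¬□¬p there: 1:F, 2:F, 4:F. ✗
3: no successors, so ◇¬□¬p fails. ✗
4: successors {1}; ¬□¬p there: 1:F. ✗
5: successors {1, 5}; ¬□¬p there: 1:F, 5:T. ✓
6: successors {2, 3, 6}; ¬□¬p there: 2:F, 3:F, 6:F. ✗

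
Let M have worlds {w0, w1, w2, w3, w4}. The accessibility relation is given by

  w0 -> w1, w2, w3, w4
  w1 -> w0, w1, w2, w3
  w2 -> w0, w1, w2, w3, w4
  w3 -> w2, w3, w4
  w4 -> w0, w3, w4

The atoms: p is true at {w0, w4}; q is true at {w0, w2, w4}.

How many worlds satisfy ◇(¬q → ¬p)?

w0: successors {w1, w2, w3, w4}; ¬q → ¬p there: w1:T, w2:T, w3:T, w4:T. ✓
w1: successors {w0, w1, w2, w3}; ¬q → ¬p there: w0:T, w1:T, w2:T, w3:T. ✓
w2: successors {w0, w1, w2, w3, w4}; ¬q → ¬p there: w0:T, w1:T, w2:T, w3:T, w4:T. ✓
w3: successors {w2, w3, w4}; ¬q → ¬p there: w2:T, w3:T, w4:T. ✓
w4: successors {w0, w3, w4}; ¬q → ¬p there: w0:T, w3:T, w4:T. ✓
Satisfying worlds: {w0, w1, w2, w3, w4}.

5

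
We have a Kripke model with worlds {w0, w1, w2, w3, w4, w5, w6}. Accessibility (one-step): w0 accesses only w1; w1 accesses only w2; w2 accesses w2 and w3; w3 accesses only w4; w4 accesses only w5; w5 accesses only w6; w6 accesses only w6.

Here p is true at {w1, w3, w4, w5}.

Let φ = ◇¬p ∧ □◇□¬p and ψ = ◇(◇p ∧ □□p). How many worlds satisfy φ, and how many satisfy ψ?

2 and 1

For ◇¬p ∧ □◇□¬p:
w0: ◇¬p is F, □◇□¬p is F. ✗
w1: ◇¬p is T, □◇□¬p is F. ✗
w2: ◇¬p is T, □◇□¬p is F. ✗
w3: ◇¬p is F, □◇□¬p is T. ✗
w4: ◇¬p is F, □◇□¬p is T. ✗
w5: ◇¬p is T, □◇□¬p is T. ✓
w6: ◇¬p is T, □◇□¬p is T. ✓
— 2 worlds.
For ◇(◇p ∧ □□p):
w0: successors {w1}; ◇p ∧ □□p there: w1:F. ✗
w1: successors {w2}; ◇p ∧ □□p there: w2:F. ✗
w2: successors {w2, w3}; ◇p ∧ □□p there: w2:F, w3:T. ✓
w3: successors {w4}; ◇p ∧ □□p there: w4:F. ✗
w4: successors {w5}; ◇p ∧ □□p there: w5:F. ✗
w5: successors {w6}; ◇p ∧ □□p there: w6:F. ✗
w6: successors {w6}; ◇p ∧ □□p there: w6:F. ✗
— 1 world.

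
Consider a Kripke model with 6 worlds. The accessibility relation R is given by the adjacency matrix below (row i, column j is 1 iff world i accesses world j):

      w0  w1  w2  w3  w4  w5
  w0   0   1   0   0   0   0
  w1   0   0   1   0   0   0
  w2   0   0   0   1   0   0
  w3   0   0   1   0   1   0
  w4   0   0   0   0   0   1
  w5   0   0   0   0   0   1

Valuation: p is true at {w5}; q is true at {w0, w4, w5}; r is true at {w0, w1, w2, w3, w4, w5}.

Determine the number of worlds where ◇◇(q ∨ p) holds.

4

w0: successors {w1}; ◇(q ∨ p) there: w1:F. ✗
w1: successors {w2}; ◇(q ∨ p) there: w2:F. ✗
w2: successors {w3}; ◇(q ∨ p) there: w3:T. ✓
w3: successors {w2, w4}; ◇(q ∨ p) there: w2:F, w4:T. ✓
w4: successors {w5}; ◇(q ∨ p) there: w5:T. ✓
w5: successors {w5}; ◇(q ∨ p) there: w5:T. ✓
Satisfying worlds: {w2, w3, w4, w5}.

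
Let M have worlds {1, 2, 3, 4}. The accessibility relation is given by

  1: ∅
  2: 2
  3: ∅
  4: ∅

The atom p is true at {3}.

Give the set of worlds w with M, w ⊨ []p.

1: no successors, so []p holds vacuously. ✓
2: successors {2}; p there: 2:F. ✗
3: no successors, so []p holds vacuously. ✓
4: no successors, so []p holds vacuously. ✓

{1, 3, 4}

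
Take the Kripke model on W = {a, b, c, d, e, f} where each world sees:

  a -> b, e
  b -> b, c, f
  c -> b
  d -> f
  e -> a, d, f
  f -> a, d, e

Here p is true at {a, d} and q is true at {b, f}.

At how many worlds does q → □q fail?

a: q is F, □q is F. ✓
b: q is T, □q is F. ✗
c: q is F, □q is T. ✓
d: q is F, □q is T. ✓
e: q is F, □q is F. ✓
f: q is T, □q is F. ✗
Satisfying worlds: {a, c, d, e}.
So q → □q fails at the other 2 worlds.

2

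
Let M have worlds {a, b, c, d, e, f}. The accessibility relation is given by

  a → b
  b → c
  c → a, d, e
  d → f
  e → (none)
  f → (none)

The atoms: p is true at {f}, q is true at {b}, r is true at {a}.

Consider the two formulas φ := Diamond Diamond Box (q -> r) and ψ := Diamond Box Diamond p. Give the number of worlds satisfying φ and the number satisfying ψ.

For Diamond Diamond Box (q -> r):
a: successors {b}; Diamond Box (q -> r) there: b:T. ✓
b: successors {c}; Diamond Box (q -> r) there: c:T. ✓
c: successors {a, d, e}; Diamond Box (q -> r) there: a:T, d:T, e:F. ✓
d: successors {f}; Diamond Box (q -> r) there: f:F. ✗
e: no successors, so Diamond Diamond Box (q -> r) fails. ✗
f: no successors, so Diamond Diamond Box (q -> r) fails. ✗
— 3 worlds.
For Diamond Box Diamond p:
a: successors {b}; Box Diamond p there: b:F. ✗
b: successors {c}; Box Diamond p there: c:F. ✗
c: successors {a, d, e}; Box Diamond p there: a:F, d:F, e:T. ✓
d: successors {f}; Box Diamond p there: f:T. ✓
e: no successors, so Diamond Box Diamond p fails. ✗
f: no successors, so Diamond Box Diamond p fails. ✗
— 2 worlds.

3 and 2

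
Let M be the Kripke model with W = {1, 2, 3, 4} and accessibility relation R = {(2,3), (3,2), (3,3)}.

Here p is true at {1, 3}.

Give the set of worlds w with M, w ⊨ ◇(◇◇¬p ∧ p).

1: no successors, so ◇(◇◇¬p ∧ p) fails. ✗
2: successors {3}; ◇◇¬p ∧ p there: 3:T. ✓
3: successors {2, 3}; ◇◇¬p ∧ p there: 2:F, 3:T. ✓
4: no successors, so ◇(◇◇¬p ∧ p) fails. ✗

{2, 3}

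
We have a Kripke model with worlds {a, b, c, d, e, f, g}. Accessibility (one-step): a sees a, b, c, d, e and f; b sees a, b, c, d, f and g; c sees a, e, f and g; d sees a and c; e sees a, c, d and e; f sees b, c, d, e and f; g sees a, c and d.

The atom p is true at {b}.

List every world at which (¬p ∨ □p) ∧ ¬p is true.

{a, c, d, e, f, g}

a: ¬p ∨ □p is T, ¬p is T. ✓
b: ¬p ∨ □p is F, ¬p is F. ✗
c: ¬p ∨ □p is T, ¬p is T. ✓
d: ¬p ∨ □p is T, ¬p is T. ✓
e: ¬p ∨ □p is T, ¬p is T. ✓
f: ¬p ∨ □p is T, ¬p is T. ✓
g: ¬p ∨ □p is T, ¬p is T. ✓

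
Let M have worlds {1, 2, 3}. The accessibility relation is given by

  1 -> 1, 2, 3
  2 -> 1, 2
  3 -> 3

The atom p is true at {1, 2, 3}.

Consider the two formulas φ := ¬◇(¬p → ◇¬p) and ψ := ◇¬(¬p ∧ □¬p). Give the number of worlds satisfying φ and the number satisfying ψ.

0 and 3

For ¬◇(¬p → ◇¬p):
1: ◇(¬p → ◇¬p) is T. ✗
2: ◇(¬p → ◇¬p) is T. ✗
3: ◇(¬p → ◇¬p) is T. ✗
— 0 worlds.
For ◇¬(¬p ∧ □¬p):
1: successors {1, 2, 3}; ¬(¬p ∧ □¬p) there: 1:T, 2:T, 3:T. ✓
2: successors {1, 2}; ¬(¬p ∧ □¬p) there: 1:T, 2:T. ✓
3: successors {3}; ¬(¬p ∧ □¬p) there: 3:T. ✓
— 3 worlds.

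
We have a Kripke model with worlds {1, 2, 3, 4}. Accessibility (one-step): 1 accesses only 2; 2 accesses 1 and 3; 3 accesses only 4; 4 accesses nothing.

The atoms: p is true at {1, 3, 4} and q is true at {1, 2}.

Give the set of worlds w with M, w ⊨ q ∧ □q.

{1}

1: q is T, □q is T. ✓
2: q is T, □q is F. ✗
3: q is F, □q is F. ✗
4: q is F, □q is T. ✗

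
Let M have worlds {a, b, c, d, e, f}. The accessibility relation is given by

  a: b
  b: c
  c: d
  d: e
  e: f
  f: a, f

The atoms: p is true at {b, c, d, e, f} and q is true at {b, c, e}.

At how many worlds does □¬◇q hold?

a: successors {b}; ¬◇q there: b:F. ✗
b: successors {c}; ¬◇q there: c:T. ✓
c: successors {d}; ¬◇q there: d:F. ✗
d: successors {e}; ¬◇q there: e:T. ✓
e: successors {f}; ¬◇q there: f:T. ✓
f: successors {a, f}; ¬◇q there: a:F, f:T. ✗
Satisfying worlds: {b, d, e}.

3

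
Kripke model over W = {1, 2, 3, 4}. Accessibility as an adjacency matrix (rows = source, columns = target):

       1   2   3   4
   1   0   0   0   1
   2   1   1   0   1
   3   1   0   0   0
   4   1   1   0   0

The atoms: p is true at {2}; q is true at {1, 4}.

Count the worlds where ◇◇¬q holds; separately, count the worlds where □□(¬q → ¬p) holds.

For ◇◇¬q:
1: successors {4}; ◇¬q there: 4:T. ✓
2: successors {1, 2, 4}; ◇¬q there: 1:F, 2:T, 4:T. ✓
3: successors {1}; ◇¬q there: 1:F. ✗
4: successors {1, 2}; ◇¬q there: 1:F, 2:T. ✓
— 3 worlds.
For □□(¬q → ¬p):
1: successors {4}; □(¬q → ¬p) there: 4:F. ✗
2: successors {1, 2, 4}; □(¬q → ¬p) there: 1:T, 2:F, 4:F. ✗
3: successors {1}; □(¬q → ¬p) there: 1:T. ✓
4: successors {1, 2}; □(¬q → ¬p) there: 1:T, 2:F. ✗
— 1 world.

3 and 1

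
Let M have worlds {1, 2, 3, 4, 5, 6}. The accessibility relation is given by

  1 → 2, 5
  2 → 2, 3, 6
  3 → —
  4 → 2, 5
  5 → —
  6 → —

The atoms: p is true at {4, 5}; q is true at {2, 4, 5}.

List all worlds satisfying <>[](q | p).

1: successors {2, 5}; [](q | p) there: 2:F, 5:T. ✓
2: successors {2, 3, 6}; [](q | p) there: 2:F, 3:T, 6:T. ✓
3: no successors, so <>[](q | p) fails. ✗
4: successors {2, 5}; [](q | p) there: 2:F, 5:T. ✓
5: no successors, so <>[](q | p) fails. ✗
6: no successors, so <>[](q | p) fails. ✗

{1, 2, 4}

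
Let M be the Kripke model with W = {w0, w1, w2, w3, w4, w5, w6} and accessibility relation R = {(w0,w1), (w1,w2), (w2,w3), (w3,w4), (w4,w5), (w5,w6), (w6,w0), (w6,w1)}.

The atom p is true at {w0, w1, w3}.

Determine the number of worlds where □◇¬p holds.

4

w0: successors {w1}; ◇¬p there: w1:T. ✓
w1: successors {w2}; ◇¬p there: w2:F. ✗
w2: successors {w3}; ◇¬p there: w3:T. ✓
w3: successors {w4}; ◇¬p there: w4:T. ✓
w4: successors {w5}; ◇¬p there: w5:T. ✓
w5: successors {w6}; ◇¬p there: w6:F. ✗
w6: successors {w0, w1}; ◇¬p there: w0:F, w1:T. ✗
Satisfying worlds: {w0, w2, w3, w4}.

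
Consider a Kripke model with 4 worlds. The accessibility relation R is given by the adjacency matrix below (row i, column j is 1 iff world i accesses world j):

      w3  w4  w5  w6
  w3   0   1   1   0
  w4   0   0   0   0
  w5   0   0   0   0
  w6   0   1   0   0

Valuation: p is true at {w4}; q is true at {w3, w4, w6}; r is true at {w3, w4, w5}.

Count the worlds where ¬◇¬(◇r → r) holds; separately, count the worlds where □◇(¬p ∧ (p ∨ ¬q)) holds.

4 and 2

For ¬◇¬(◇r → r):
w3: ◇¬(◇r → r) is F. ✓
w4: ◇¬(◇r → r) is F. ✓
w5: ◇¬(◇r → r) is F. ✓
w6: ◇¬(◇r → r) is F. ✓
— 4 worlds.
For □◇(¬p ∧ (p ∨ ¬q)):
w3: successors {w4, w5}; ◇(¬p ∧ (p ∨ ¬q)) there: w4:F, w5:F. ✗
w4: no successors, so □◇(¬p ∧ (p ∨ ¬q)) holds vacuously. ✓
w5: no successors, so □◇(¬p ∧ (p ∨ ¬q)) holds vacuously. ✓
w6: successors {w4}; ◇(¬p ∧ (p ∨ ¬q)) there: w4:F. ✗
— 2 worlds.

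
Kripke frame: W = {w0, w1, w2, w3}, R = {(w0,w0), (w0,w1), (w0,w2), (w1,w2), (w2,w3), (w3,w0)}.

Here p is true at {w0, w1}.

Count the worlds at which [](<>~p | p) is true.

3

w0: successors {w0, w1, w2}; <>~p | p there: w0:T, w1:T, w2:T. ✓
w1: successors {w2}; <>~p | p there: w2:T. ✓
w2: successors {w3}; <>~p | p there: w3:F. ✗
w3: successors {w0}; <>~p | p there: w0:T. ✓
Satisfying worlds: {w0, w1, w3}.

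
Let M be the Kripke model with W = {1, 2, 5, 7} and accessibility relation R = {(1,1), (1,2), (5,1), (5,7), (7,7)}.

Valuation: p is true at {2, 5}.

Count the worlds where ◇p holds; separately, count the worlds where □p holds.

For ◇p:
1: successors {1, 2}; p there: 1:F, 2:T. ✓
2: no successors, so ◇p fails. ✗
5: successors {1, 7}; p there: 1:F, 7:F. ✗
7: successors {7}; p there: 7:F. ✗
— 1 world.
For □p:
1: successors {1, 2}; p there: 1:F, 2:T. ✗
2: no successors, so □p holds vacuously. ✓
5: successors {1, 7}; p there: 1:F, 7:F. ✗
7: successors {7}; p there: 7:F. ✗
— 1 world.

1 and 1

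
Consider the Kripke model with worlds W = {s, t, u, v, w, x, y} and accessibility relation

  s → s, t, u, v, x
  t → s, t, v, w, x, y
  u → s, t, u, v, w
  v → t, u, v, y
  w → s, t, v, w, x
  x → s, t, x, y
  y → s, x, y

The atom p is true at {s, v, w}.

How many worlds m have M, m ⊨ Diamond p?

s: successors {s, t, u, v, x}; p there: s:T, t:F, u:F, v:T, x:F. ✓
t: successors {s, t, v, w, x, y}; p there: s:T, t:F, v:T, w:T, x:F, y:F. ✓
u: successors {s, t, u, v, w}; p there: s:T, t:F, u:F, v:T, w:T. ✓
v: successors {t, u, v, y}; p there: t:F, u:F, v:T, y:F. ✓
w: successors {s, t, v, w, x}; p there: s:T, t:F, v:T, w:T, x:F. ✓
x: successors {s, t, x, y}; p there: s:T, t:F, x:F, y:F. ✓
y: successors {s, x, y}; p there: s:T, x:F, y:F. ✓
Satisfying worlds: {s, t, u, v, w, x, y}.

7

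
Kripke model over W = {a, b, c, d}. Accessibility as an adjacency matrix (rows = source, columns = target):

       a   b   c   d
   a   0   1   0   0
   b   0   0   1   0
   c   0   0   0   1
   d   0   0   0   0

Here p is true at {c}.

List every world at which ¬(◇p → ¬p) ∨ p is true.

a: ¬(◇p → ¬p) is F, p is F. ✗
b: ¬(◇p → ¬p) is F, p is F. ✗
c: ¬(◇p → ¬p) is F, p is T. ✓
d: ¬(◇p → ¬p) is F, p is F. ✗

{c}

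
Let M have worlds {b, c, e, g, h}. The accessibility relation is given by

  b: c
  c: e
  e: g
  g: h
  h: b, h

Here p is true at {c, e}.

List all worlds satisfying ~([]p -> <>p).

b: []p -> <>p is T. ✗
c: []p -> <>p is T. ✗
e: []p -> <>p is T. ✗
g: []p -> <>p is T. ✗
h: []p -> <>p is T. ✗

∅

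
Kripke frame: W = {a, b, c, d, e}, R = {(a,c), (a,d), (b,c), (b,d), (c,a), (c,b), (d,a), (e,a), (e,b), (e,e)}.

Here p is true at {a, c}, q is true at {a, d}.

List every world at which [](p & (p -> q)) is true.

a: successors {c, d}; p & (p -> q) there: c:F, d:F. ✗
b: successors {c, d}; p & (p -> q) there: c:F, d:F. ✗
c: successors {a, b}; p & (p -> q) there: a:T, b:F. ✗
d: successors {a}; p & (p -> q) there: a:T. ✓
e: successors {a, b, e}; p & (p -> q) there: a:T, b:F, e:F. ✗

{d}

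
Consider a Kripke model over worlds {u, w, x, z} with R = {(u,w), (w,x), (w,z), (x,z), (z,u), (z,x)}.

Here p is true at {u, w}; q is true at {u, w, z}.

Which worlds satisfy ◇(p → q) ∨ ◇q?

{u, w, x, z}

u: ◇(p → q) is T, ◇q is T. ✓
w: ◇(p → q) is T, ◇q is T. ✓
x: ◇(p → q) is T, ◇q is T. ✓
z: ◇(p → q) is T, ◇q is T. ✓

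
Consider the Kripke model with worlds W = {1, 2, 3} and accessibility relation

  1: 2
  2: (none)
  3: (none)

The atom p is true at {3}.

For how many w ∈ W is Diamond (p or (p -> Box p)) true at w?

1: successors {2}; p or (p -> Box p) there: 2:T. ✓
2: no successors, so Diamond (p or (p -> Box p)) fails. ✗
3: no successors, so Diamond (p or (p -> Box p)) fails. ✗
Satisfying worlds: {1}.

1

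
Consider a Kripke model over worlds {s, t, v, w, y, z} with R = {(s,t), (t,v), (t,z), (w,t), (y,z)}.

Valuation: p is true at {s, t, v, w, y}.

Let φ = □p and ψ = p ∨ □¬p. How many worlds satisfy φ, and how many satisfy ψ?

For □p:
s: successors {t}; p there: t:T. ✓
t: successors {v, z}; p there: v:T, z:F. ✗
v: no successors, so □p holds vacuously. ✓
w: successors {t}; p there: t:T. ✓
y: successors {z}; p there: z:F. ✗
z: no successors, so □p holds vacuously. ✓
— 4 worlds.
For p ∨ □¬p:
s: p is T, □¬p is F. ✓
t: p is T, □¬p is F. ✓
v: p is T, □¬p is T. ✓
w: p is T, □¬p is F. ✓
y: p is T, □¬p is T. ✓
z: p is F, □¬p is T. ✓
— 6 worlds.

4 and 6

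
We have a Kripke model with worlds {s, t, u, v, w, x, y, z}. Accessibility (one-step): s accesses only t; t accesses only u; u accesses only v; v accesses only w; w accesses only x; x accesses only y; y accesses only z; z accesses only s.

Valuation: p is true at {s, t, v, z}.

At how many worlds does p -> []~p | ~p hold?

s: p is T, []~p | ~p is F. ✗
t: p is T, []~p | ~p is T. ✓
u: p is F, []~p | ~p is T. ✓
v: p is T, []~p | ~p is T. ✓
w: p is F, []~p | ~p is T. ✓
x: p is F, []~p | ~p is T. ✓
y: p is F, []~p | ~p is T. ✓
z: p is T, []~p | ~p is F. ✗
Satisfying worlds: {t, u, v, w, x, y}.

6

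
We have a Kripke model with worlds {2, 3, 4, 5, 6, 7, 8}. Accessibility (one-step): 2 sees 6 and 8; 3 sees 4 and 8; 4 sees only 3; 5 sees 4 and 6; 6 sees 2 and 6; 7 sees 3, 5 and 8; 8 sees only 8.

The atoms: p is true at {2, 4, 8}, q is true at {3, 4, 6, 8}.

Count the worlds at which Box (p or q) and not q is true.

2

2: Box (p or q) is T, not q is T. ✓
3: Box (p or q) is T, not q is F. ✗
4: Box (p or q) is T, not q is F. ✗
5: Box (p or q) is T, not q is T. ✓
6: Box (p or q) is T, not q is F. ✗
7: Box (p or q) is F, not q is T. ✗
8: Box (p or q) is T, not q is F. ✗
Satisfying worlds: {2, 5}.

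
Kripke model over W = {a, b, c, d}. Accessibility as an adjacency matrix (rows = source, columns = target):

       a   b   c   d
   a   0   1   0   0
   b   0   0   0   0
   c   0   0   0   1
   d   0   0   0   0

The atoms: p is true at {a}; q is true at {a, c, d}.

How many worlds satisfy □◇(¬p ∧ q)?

2

a: successors {b}; ◇(¬p ∧ q) there: b:F. ✗
b: no successors, so □◇(¬p ∧ q) holds vacuously. ✓
c: successors {d}; ◇(¬p ∧ q) there: d:F. ✗
d: no successors, so □◇(¬p ∧ q) holds vacuously. ✓
Satisfying worlds: {b, d}.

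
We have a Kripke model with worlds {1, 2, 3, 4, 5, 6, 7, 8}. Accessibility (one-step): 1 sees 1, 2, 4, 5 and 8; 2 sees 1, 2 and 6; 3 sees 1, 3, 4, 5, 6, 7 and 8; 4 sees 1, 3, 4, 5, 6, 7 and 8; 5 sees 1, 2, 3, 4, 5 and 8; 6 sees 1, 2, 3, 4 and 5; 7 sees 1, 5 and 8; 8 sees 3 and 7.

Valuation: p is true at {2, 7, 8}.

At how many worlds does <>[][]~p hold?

1: successors {1, 2, 4, 5, 8}; [][]~p there: 1:F, 2:F, 4:F, 5:F, 8:F. ✗
2: successors {1, 2, 6}; [][]~p there: 1:F, 2:F, 6:F. ✗
3: successors {1, 3, 4, 5, 6, 7, 8}; [][]~p there: 1:F, 3:F, 4:F, 5:F, 6:F, 7:F, 8:F. ✗
4: successors {1, 3, 4, 5, 6, 7, 8}; [][]~p there: 1:F, 3:F, 4:F, 5:F, 6:F, 7:F, 8:F. ✗
5: successors {1, 2, 3, 4, 5, 8}; [][]~p there: 1:F, 2:F, 3:F, 4:F, 5:F, 8:F. ✗
6: successors {1, 2, 3, 4, 5}; [][]~p there: 1:F, 2:F, 3:F, 4:F, 5:F. ✗
7: successors {1, 5, 8}; [][]~p there: 1:F, 5:F, 8:F. ✗
8: successors {3, 7}; [][]~p there: 3:F, 7:F. ✗
Satisfying worlds: ∅.

0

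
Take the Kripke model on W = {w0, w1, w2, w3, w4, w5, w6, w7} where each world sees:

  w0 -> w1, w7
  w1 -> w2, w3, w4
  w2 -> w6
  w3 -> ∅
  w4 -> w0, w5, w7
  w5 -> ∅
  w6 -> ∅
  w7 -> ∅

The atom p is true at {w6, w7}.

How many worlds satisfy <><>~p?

w0: successors {w1, w7}; <>~p there: w1:T, w7:F. ✓
w1: successors {w2, w3, w4}; <>~p there: w2:F, w3:F, w4:T. ✓
w2: successors {w6}; <>~p there: w6:F. ✗
w3: no successors, so <><>~p fails. ✗
w4: successors {w0, w5, w7}; <>~p there: w0:T, w5:F, w7:F. ✓
w5: no successors, so <><>~p fails. ✗
w6: no successors, so <><>~p fails. ✗
w7: no successors, so <><>~p fails. ✗
Satisfying worlds: {w0, w1, w4}.

3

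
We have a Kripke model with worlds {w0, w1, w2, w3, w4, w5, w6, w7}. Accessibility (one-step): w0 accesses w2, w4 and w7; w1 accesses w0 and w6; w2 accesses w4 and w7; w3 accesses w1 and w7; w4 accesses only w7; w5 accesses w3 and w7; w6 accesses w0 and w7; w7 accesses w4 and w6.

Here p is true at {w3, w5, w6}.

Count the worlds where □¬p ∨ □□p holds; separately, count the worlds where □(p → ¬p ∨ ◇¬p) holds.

5 and 8

For □¬p ∨ □□p:
w0: □¬p is T, □□p is F. ✓
w1: □¬p is F, □□p is F. ✗
w2: □¬p is T, □□p is F. ✓
w3: □¬p is T, □□p is F. ✓
w4: □¬p is T, □□p is F. ✓
w5: □¬p is F, □□p is F. ✗
w6: □¬p is T, □□p is F. ✓
w7: □¬p is F, □□p is F. ✗
— 5 worlds.
For □(p → ¬p ∨ ◇¬p):
w0: successors {w2, w4, w7}; p → ¬p ∨ ◇¬p there: w2:T, w4:T, w7:T. ✓
w1: successors {w0, w6}; p → ¬p ∨ ◇¬p there: w0:T, w6:T. ✓
w2: successors {w4, w7}; p → ¬p ∨ ◇¬p there: w4:T, w7:T. ✓
w3: successors {w1, w7}; p → ¬p ∨ ◇¬p there: w1:T, w7:T. ✓
w4: successors {w7}; p → ¬p ∨ ◇¬p there: w7:T. ✓
w5: successors {w3, w7}; p → ¬p ∨ ◇¬p there: w3:T, w7:T. ✓
w6: successors {w0, w7}; p → ¬p ∨ ◇¬p there: w0:T, w7:T. ✓
w7: successors {w4, w6}; p → ¬p ∨ ◇¬p there: w4:T, w6:T. ✓
— 8 worlds.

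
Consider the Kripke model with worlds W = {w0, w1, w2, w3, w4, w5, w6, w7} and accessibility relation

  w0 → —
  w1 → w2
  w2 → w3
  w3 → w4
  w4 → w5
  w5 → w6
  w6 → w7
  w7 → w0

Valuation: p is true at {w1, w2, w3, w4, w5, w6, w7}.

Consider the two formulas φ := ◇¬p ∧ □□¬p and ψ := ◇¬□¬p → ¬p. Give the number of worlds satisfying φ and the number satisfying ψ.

1 and 3

For ◇¬p ∧ □□¬p:
w0: ◇¬p is F, □□¬p is T. ✗
w1: ◇¬p is F, □□¬p is F. ✗
w2: ◇¬p is F, □□¬p is F. ✗
w3: ◇¬p is F, □□¬p is F. ✗
w4: ◇¬p is F, □□¬p is F. ✗
w5: ◇¬p is F, □□¬p is F. ✗
w6: ◇¬p is F, □□¬p is T. ✗
w7: ◇¬p is T, □□¬p is T. ✓
— 1 world.
For ◇¬□¬p → ¬p:
w0: ◇¬□¬p is F, ¬p is T. ✓
w1: ◇¬□¬p is T, ¬p is F. ✗
w2: ◇¬□¬p is T, ¬p is F. ✗
w3: ◇¬□¬p is T, ¬p is F. ✗
w4: ◇¬□¬p is T, ¬p is F. ✗
w5: ◇¬□¬p is T, ¬p is F. ✗
w6: ◇¬□¬p is F, ¬p is F. ✓
w7: ◇¬□¬p is F, ¬p is F. ✓
— 3 worlds.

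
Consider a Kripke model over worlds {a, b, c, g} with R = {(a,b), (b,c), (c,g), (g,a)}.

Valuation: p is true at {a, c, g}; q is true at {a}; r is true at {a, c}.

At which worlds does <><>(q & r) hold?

a: successors {b}; <>(q & r) there: b:F. ✗
b: successors {c}; <>(q & r) there: c:F. ✗
c: successors {g}; <>(q & r) there: g:T. ✓
g: successors {a}; <>(q & r) there: a:F. ✗

{c}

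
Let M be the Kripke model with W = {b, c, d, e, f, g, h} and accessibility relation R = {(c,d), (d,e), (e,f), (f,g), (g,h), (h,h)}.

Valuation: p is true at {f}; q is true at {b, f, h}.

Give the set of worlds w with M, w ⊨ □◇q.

{b, d, f, g, h}

b: no successors, so □◇q holds vacuously. ✓
c: successors {d}; ◇q there: d:F. ✗
d: successors {e}; ◇q there: e:T. ✓
e: successors {f}; ◇q there: f:F. ✗
f: successors {g}; ◇q there: g:T. ✓
g: successors {h}; ◇q there: h:T. ✓
h: successors {h}; ◇q there: h:T. ✓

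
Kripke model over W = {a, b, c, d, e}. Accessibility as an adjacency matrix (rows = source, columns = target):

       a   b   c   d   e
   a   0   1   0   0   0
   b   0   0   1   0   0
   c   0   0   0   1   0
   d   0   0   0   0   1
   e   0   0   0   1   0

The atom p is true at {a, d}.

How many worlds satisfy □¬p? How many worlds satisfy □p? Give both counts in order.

3 and 2

For □¬p:
a: successors {b}; ¬p there: b:T. ✓
b: successors {c}; ¬p there: c:T. ✓
c: successors {d}; ¬p there: d:F. ✗
d: successors {e}; ¬p there: e:T. ✓
e: successors {d}; ¬p there: d:F. ✗
— 3 worlds.
For □p:
a: successors {b}; p there: b:F. ✗
b: successors {c}; p there: c:F. ✗
c: successors {d}; p there: d:T. ✓
d: successors {e}; p there: e:F. ✗
e: successors {d}; p there: d:T. ✓
— 2 worlds.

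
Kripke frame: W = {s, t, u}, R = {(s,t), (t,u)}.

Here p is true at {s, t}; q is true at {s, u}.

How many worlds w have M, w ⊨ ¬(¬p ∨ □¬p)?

s: ¬p ∨ □¬p is F. ✓
t: ¬p ∨ □¬p is T. ✗
u: ¬p ∨ □¬p is T. ✗
Satisfying worlds: {s}.

1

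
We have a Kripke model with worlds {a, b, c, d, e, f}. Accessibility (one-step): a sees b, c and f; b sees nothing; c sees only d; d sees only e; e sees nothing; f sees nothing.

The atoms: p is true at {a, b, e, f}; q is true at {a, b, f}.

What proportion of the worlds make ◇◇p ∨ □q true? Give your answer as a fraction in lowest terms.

a: ◇◇p is F, □q is F. ✗
b: ◇◇p is F, □q is T. ✓
c: ◇◇p is T, □q is F. ✓
d: ◇◇p is F, □q is F. ✗
e: ◇◇p is F, □q is T. ✓
f: ◇◇p is F, □q is T. ✓
That's 4 of 6 worlds, so 4/6 = 2/3.

2/3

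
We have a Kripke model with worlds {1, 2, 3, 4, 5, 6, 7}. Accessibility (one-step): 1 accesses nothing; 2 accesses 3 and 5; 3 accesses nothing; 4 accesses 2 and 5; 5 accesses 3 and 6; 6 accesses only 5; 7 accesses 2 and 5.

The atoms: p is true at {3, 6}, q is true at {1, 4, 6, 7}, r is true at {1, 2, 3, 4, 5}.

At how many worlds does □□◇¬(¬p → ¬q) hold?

1: no successors, so □□◇¬(¬p → ¬q) holds vacuously. ✓
2: successors {3, 5}; □◇¬(¬p → ¬q) there: 3:T, 5:F. ✗
3: no successors, so □□◇¬(¬p → ¬q) holds vacuously. ✓
4: successors {2, 5}; □◇¬(¬p → ¬q) there: 2:F, 5:F. ✗
5: successors {3, 6}; □◇¬(¬p → ¬q) there: 3:T, 6:F. ✗
6: successors {5}; □◇¬(¬p → ¬q) there: 5:F. ✗
7: successors {2, 5}; □◇¬(¬p → ¬q) there: 2:F, 5:F. ✗
Satisfying worlds: {1, 3}.

2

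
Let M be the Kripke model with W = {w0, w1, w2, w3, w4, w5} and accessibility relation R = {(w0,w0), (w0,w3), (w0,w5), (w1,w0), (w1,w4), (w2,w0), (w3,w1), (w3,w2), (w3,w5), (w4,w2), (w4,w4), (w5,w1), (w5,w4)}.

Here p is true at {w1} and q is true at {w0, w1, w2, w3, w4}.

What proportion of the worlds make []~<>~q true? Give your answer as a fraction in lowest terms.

1/2

w0: successors {w0, w3, w5}; ~<>~q there: w0:F, w3:F, w5:T. ✗
w1: successors {w0, w4}; ~<>~q there: w0:F, w4:T. ✗
w2: successors {w0}; ~<>~q there: w0:F. ✗
w3: successors {w1, w2, w5}; ~<>~q there: w1:T, w2:T, w5:T. ✓
w4: successors {w2, w4}; ~<>~q there: w2:T, w4:T. ✓
w5: successors {w1, w4}; ~<>~q there: w1:T, w4:T. ✓
That's 3 of 6 worlds, so 3/6 = 1/2.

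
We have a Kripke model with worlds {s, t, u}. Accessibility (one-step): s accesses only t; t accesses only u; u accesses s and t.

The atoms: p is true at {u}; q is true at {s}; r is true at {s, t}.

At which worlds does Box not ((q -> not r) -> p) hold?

{s}

s: successors {t}; not ((q -> not r) -> p) there: t:T. ✓
t: successors {u}; not ((q -> not r) -> p) there: u:F. ✗
u: successors {s, t}; not ((q -> not r) -> p) there: s:F, t:T. ✗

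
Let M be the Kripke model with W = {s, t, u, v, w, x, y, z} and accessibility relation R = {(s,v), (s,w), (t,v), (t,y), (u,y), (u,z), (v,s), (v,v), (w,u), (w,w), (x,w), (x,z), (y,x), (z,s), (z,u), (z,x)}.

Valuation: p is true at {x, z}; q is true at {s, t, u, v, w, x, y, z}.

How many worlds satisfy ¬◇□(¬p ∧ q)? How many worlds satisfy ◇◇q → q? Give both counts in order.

For ¬◇□(¬p ∧ q):
s: ◇□(¬p ∧ q) is T. ✗
t: ◇□(¬p ∧ q) is T. ✗
u: ◇□(¬p ∧ q) is F. ✓
v: ◇□(¬p ∧ q) is T. ✗
w: ◇□(¬p ∧ q) is T. ✗
x: ◇□(¬p ∧ q) is T. ✗
y: ◇□(¬p ∧ q) is F. ✓
z: ◇□(¬p ∧ q) is T. ✗
— 2 worlds.
For ◇◇q → q:
s: ◇◇q is T, q is T. ✓
t: ◇◇q is T, q is T. ✓
u: ◇◇q is T, q is T. ✓
v: ◇◇q is T, q is T. ✓
w: ◇◇q is T, q is T. ✓
x: ◇◇q is T, q is T. ✓
y: ◇◇q is T, q is T. ✓
z: ◇◇q is T, q is T. ✓
— 8 worlds.

2 and 8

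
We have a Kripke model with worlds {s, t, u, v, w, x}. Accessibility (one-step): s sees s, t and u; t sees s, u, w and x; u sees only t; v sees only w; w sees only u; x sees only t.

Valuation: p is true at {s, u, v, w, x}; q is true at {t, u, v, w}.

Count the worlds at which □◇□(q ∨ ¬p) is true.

s: successors {s, t, u}; ◇□(q ∨ ¬p) there: s:T, t:T, u:F. ✗
t: successors {s, u, w, x}; ◇□(q ∨ ¬p) there: s:T, u:F, w:T, x:F. ✗
u: successors {t}; ◇□(q ∨ ¬p) there: t:T. ✓
v: successors {w}; ◇□(q ∨ ¬p) there: w:T. ✓
w: successors {u}; ◇□(q ∨ ¬p) there: u:F. ✗
x: successors {t}; ◇□(q ∨ ¬p) there: t:T. ✓
Satisfying worlds: {u, v, x}.

3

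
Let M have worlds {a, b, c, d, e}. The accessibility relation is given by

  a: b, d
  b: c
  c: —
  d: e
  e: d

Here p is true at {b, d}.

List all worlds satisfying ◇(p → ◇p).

{b, d}

a: successors {b, d}; p → ◇p there: b:F, d:F. ✗
b: successors {c}; p → ◇p there: c:T. ✓
c: no successors, so ◇(p → ◇p) fails. ✗
d: successors {e}; p → ◇p there: e:T. ✓
e: successors {d}; p → ◇p there: d:F. ✗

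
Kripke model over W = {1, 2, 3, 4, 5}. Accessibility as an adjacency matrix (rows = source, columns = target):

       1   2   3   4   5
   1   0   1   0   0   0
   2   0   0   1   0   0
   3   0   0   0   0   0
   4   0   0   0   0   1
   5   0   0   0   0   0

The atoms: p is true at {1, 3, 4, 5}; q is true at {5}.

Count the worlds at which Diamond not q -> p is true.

4

1: Diamond not q is T, p is T. ✓
2: Diamond not q is T, p is F. ✗
3: Diamond not q is F, p is T. ✓
4: Diamond not q is F, p is T. ✓
5: Diamond not q is F, p is T. ✓
Satisfying worlds: {1, 3, 4, 5}.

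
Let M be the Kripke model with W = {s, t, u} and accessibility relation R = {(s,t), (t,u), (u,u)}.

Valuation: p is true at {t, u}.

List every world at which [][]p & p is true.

{t, u}

s: [][]p is T, p is F. ✗
t: [][]p is T, p is T. ✓
u: [][]p is T, p is T. ✓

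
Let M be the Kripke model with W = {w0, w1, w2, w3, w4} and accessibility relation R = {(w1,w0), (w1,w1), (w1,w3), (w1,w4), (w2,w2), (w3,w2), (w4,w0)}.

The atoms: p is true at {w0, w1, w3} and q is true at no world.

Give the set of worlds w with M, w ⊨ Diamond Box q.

{w1, w4}

w0: no successors, so Diamond Box q fails. ✗
w1: successors {w0, w1, w3, w4}; Box q there: w0:T, w1:F, w3:F, w4:F. ✓
w2: successors {w2}; Box q there: w2:F. ✗
w3: successors {w2}; Box q there: w2:F. ✗
w4: successors {w0}; Box q there: w0:T. ✓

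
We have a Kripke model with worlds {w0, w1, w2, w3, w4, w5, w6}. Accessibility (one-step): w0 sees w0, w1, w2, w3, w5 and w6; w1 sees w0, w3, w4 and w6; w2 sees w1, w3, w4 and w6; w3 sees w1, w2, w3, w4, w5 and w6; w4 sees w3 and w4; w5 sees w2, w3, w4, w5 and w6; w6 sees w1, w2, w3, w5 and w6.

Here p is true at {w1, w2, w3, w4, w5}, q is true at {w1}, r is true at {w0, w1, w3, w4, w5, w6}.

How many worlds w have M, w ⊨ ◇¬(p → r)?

w0: successors {w0, w1, w2, w3, w5, w6}; ¬(p → r) there: w0:F, w1:F, w2:T, w3:F, w5:F, w6:F. ✓
w1: successors {w0, w3, w4, w6}; ¬(p → r) there: w0:F, w3:F, w4:F, w6:F. ✗
w2: successors {w1, w3, w4, w6}; ¬(p → r) there: w1:F, w3:F, w4:F, w6:F. ✗
w3: successors {w1, w2, w3, w4, w5, w6}; ¬(p → r) there: w1:F, w2:T, w3:F, w4:F, w5:F, w6:F. ✓
w4: successors {w3, w4}; ¬(p → r) there: w3:F, w4:F. ✗
w5: successors {w2, w3, w4, w5, w6}; ¬(p → r) there: w2:T, w3:F, w4:F, w5:F, w6:F. ✓
w6: successors {w1, w2, w3, w5, w6}; ¬(p → r) there: w1:F, w2:T, w3:F, w5:F, w6:F. ✓
Satisfying worlds: {w0, w3, w5, w6}.

4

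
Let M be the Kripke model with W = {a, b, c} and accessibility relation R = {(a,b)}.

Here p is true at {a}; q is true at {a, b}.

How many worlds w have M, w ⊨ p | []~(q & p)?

a: p is T, []~(q & p) is T. ✓
b: p is F, []~(q & p) is T. ✓
c: p is F, []~(q & p) is T. ✓
Satisfying worlds: {a, b, c}.

3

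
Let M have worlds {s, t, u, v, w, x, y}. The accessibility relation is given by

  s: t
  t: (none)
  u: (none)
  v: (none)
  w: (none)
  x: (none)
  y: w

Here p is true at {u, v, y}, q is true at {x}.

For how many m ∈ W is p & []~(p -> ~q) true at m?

2

s: p is F, []~(p -> ~q) is F. ✗
t: p is F, []~(p -> ~q) is T. ✗
u: p is T, []~(p -> ~q) is T. ✓
v: p is T, []~(p -> ~q) is T. ✓
w: p is F, []~(p -> ~q) is T. ✗
x: p is F, []~(p -> ~q) is T. ✗
y: p is T, []~(p -> ~q) is F. ✗
Satisfying worlds: {u, v}.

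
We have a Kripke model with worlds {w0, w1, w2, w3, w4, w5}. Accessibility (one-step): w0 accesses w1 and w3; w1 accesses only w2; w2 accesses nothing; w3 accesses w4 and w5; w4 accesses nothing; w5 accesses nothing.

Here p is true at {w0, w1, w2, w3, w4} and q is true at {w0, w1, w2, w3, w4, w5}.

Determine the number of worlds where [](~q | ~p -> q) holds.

w0: successors {w1, w3}; ~q | ~p -> q there: w1:T, w3:T. ✓
w1: successors {w2}; ~q | ~p -> q there: w2:T. ✓
w2: no successors, so [](~q | ~p -> q) holds vacuously. ✓
w3: successors {w4, w5}; ~q | ~p -> q there: w4:T, w5:T. ✓
w4: no successors, so [](~q | ~p -> q) holds vacuously. ✓
w5: no successors, so [](~q | ~p -> q) holds vacuously. ✓
Satisfying worlds: {w0, w1, w2, w3, w4, w5}.

6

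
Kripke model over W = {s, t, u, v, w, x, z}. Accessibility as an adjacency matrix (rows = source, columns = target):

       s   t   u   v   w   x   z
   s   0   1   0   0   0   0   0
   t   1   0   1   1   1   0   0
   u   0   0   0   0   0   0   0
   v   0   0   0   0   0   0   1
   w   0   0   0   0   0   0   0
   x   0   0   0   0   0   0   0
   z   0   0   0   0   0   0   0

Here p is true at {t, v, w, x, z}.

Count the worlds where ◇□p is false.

5

s: successors {t}; □p there: t:F. ✗
t: successors {s, u, v, w}; □p there: s:T, u:T, v:T, w:T. ✓
u: no successors, so ◇□p fails. ✗
v: successors {z}; □p there: z:T. ✓
w: no successors, so ◇□p fails. ✗
x: no successors, so ◇□p fails. ✗
z: no successors, so ◇□p fails. ✗
Satisfying worlds: {t, v}.
So ◇□p fails at the other 5 worlds.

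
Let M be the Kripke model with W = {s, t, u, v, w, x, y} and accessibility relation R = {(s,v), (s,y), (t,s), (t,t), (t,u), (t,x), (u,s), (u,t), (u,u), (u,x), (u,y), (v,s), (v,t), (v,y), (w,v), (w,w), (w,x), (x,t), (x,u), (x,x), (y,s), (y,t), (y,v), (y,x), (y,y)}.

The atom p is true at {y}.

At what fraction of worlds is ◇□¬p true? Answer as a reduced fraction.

s: successors {v, y}; □¬p there: v:F, y:F. ✗
t: successors {s, t, u, x}; □¬p there: s:F, t:T, u:F, x:T. ✓
u: successors {s, t, u, x, y}; □¬p there: s:F, t:T, u:F, x:T, y:F. ✓
v: successors {s, t, y}; □¬p there: s:F, t:T, y:F. ✓
w: successors {v, w, x}; □¬p there: v:F, w:T, x:T. ✓
x: successors {t, u, x}; □¬p there: t:T, u:F, x:T. ✓
y: successors {s, t, v, x, y}; □¬p there: s:F, t:T, v:F, x:T, y:F. ✓
That's 6 of 7 worlds, so 6/7.

6/7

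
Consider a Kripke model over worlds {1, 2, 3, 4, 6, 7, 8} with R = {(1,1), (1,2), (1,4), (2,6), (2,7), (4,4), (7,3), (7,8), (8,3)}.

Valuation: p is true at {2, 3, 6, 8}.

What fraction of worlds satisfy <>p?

1: successors {1, 2, 4}; p there: 1:F, 2:T, 4:F. ✓
2: successors {6, 7}; p there: 6:T, 7:F. ✓
3: no successors, so <>p fails. ✗
4: successors {4}; p there: 4:F. ✗
6: no successors, so <>p fails. ✗
7: successors {3, 8}; p there: 3:T, 8:T. ✓
8: successors {3}; p there: 3:T. ✓
That's 4 of 7 worlds, so 4/7.

4/7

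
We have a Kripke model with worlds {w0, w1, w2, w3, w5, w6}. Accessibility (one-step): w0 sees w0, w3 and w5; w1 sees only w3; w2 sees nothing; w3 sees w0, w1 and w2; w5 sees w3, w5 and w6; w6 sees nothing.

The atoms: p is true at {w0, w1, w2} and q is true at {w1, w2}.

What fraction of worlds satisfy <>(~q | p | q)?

w0: successors {w0, w3, w5}; ~q | p | q there: w0:T, w3:T, w5:T. ✓
w1: successors {w3}; ~q | p | q there: w3:T. ✓
w2: no successors, so <>(~q | p | q) fails. ✗
w3: successors {w0, w1, w2}; ~q | p | q there: w0:T, w1:T, w2:T. ✓
w5: successors {w3, w5, w6}; ~q | p | q there: w3:T, w5:T, w6:T. ✓
w6: no successors, so <>(~q | p | q) fails. ✗
That's 4 of 6 worlds, so 4/6 = 2/3.

2/3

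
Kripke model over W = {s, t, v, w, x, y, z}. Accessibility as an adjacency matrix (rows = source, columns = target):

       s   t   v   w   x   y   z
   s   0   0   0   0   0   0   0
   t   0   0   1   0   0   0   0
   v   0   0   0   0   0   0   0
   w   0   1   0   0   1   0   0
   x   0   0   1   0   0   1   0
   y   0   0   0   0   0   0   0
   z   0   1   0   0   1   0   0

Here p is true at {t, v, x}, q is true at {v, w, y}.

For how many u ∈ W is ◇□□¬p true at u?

4

s: no successors, so ◇□□¬p fails. ✗
t: successors {v}; □□¬p there: v:T. ✓
v: no successors, so ◇□□¬p fails. ✗
w: successors {t, x}; □□¬p there: t:T, x:T. ✓
x: successors {v, y}; □□¬p there: v:T, y:T. ✓
y: no successors, so ◇□□¬p fails. ✗
z: successors {t, x}; □□¬p there: t:T, x:T. ✓
Satisfying worlds: {t, w, x, z}.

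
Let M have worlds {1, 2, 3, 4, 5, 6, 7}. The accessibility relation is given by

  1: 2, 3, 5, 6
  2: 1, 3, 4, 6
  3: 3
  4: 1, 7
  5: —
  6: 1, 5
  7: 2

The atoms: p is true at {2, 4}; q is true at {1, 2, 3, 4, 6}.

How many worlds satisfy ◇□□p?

1: successors {2, 3, 5, 6}; □□p there: 2:F, 3:F, 5:T, 6:F. ✓
2: successors {1, 3, 4, 6}; □□p there: 1:F, 3:F, 4:F, 6:F. ✗
3: successors {3}; □□p there: 3:F. ✗
4: successors {1, 7}; □□p there: 1:F, 7:F. ✗
5: no successors, so ◇□□p fails. ✗
6: successors {1, 5}; □□p there: 1:F, 5:T. ✓
7: successors {2}; □□p there: 2:F. ✗
Satisfying worlds: {1, 6}.

2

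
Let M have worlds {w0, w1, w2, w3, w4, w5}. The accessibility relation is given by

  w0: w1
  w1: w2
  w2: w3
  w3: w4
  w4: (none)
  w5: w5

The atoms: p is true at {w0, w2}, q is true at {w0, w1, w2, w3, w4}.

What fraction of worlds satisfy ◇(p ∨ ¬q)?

w0: successors {w1}; p ∨ ¬q there: w1:F. ✗
w1: successors {w2}; p ∨ ¬q there: w2:T. ✓
w2: successors {w3}; p ∨ ¬q there: w3:F. ✗
w3: successors {w4}; p ∨ ¬q there: w4:F. ✗
w4: no successors, so ◇(p ∨ ¬q) fails. ✗
w5: successors {w5}; p ∨ ¬q there: w5:T. ✓
That's 2 of 6 worlds, so 2/6 = 1/3.

1/3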